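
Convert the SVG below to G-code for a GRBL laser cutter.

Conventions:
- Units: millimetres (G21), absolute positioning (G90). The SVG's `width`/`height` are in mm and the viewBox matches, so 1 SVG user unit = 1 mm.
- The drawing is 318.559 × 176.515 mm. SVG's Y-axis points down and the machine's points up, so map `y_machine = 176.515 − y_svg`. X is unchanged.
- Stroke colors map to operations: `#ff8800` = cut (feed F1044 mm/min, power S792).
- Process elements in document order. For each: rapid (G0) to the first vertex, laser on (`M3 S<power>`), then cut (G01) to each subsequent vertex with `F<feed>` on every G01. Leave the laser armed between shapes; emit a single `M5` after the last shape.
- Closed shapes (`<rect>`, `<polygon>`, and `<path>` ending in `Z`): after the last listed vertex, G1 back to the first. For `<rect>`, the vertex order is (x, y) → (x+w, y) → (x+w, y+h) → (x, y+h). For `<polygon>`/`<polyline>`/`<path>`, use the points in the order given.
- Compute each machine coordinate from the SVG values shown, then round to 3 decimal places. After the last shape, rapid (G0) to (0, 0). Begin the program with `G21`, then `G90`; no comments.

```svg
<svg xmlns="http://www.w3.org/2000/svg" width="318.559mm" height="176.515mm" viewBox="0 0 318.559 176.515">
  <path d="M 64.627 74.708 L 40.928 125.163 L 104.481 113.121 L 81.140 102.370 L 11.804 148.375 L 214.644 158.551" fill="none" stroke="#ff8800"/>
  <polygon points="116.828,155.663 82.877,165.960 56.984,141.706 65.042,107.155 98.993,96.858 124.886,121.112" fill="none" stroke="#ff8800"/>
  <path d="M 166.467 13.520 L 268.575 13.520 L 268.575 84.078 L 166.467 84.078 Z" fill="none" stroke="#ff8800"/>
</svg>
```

viewBox `0 0 318.559 176.515` with mm width/height → 1 unit = 1 mm. Flip: y_m = 176.515 − y_svg.

**Shape 1** — `<path>` open polyline, stroke `#ff8800` → cut (S792, F1044). Machine vertices: (64.627,101.807) → (40.928,51.352) → (104.481,63.394) → (81.140,74.145) → (11.804,28.140) → (214.644,17.964). Open path.

**Shape 2** — `<polygon>` regular polygon, stroke `#ff8800` → cut (S792, F1044). Machine vertices: (116.828,20.852) → (82.877,10.555) → (56.984,34.809) → (65.042,69.360) → (98.993,79.657) → (124.886,55.403) → (116.828,20.852). Closed: final G1 returns to the first vertex.

**Shape 3** — `<path>` rectangle, stroke `#ff8800` → cut (S792, F1044). Machine vertices: (166.467,162.995) → (268.575,162.995) → (268.575,92.437) → (166.467,92.437) → (166.467,162.995). Closed: final G1 returns to the first vertex.

G21
G90
G0 X64.627 Y101.807
M3 S792
G01 X40.928 Y51.352 F1044
G01 X104.481 Y63.394 F1044
G01 X81.140 Y74.145 F1044
G01 X11.804 Y28.140 F1044
G01 X214.644 Y17.964 F1044
G0 X116.828 Y20.852
M3 S792
G01 X82.877 Y10.555 F1044
G01 X56.984 Y34.809 F1044
G01 X65.042 Y69.360 F1044
G01 X98.993 Y79.657 F1044
G01 X124.886 Y55.403 F1044
G01 X116.828 Y20.852 F1044
G0 X166.467 Y162.995
M3 S792
G01 X268.575 Y162.995 F1044
G01 X268.575 Y92.437 F1044
G01 X166.467 Y92.437 F1044
G01 X166.467 Y162.995 F1044
M5
G0 X0.000 Y0.000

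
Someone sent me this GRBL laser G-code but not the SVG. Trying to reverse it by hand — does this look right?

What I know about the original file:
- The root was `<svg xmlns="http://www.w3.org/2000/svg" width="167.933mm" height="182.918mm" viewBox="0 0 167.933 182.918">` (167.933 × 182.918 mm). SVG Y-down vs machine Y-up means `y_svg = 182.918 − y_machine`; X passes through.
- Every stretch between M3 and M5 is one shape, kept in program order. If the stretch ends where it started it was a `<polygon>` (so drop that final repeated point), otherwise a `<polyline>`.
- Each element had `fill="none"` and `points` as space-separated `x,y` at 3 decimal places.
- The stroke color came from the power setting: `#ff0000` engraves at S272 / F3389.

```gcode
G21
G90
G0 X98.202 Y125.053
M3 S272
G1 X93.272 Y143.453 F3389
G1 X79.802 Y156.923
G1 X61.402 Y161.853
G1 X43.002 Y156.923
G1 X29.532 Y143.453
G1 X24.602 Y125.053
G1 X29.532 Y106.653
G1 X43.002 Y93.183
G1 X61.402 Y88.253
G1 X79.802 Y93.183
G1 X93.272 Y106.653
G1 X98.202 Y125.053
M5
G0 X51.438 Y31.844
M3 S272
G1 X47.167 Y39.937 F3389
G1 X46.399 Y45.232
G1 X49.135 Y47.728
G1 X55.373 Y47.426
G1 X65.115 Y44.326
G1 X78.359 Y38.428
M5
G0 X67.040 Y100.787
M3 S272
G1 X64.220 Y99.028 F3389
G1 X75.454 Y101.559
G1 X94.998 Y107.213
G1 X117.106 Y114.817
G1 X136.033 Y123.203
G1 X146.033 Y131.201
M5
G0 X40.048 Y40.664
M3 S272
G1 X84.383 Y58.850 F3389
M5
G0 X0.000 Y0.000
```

Machine Y-up, SVG Y-down with viewBox height 182.918, so y_svg = 182.918 − y_machine; X carries over. Every run uses S272, so all elements get stroke `#ff0000` (engrave).

Run 1: The run returns to its start, so emit a `<polygon>` with points (Y-flipped): 98.202,57.865 93.272,39.465 79.802,25.995 61.402,21.065 43.002,25.995 29.532,39.465 24.602,57.865 29.532,76.265 43.002,89.735 61.402,94.665 79.802,89.735 93.272,76.265.

Run 2: The run is open, so emit a `<polyline>` with points (Y-flipped): 51.438,151.074 47.167,142.981 46.399,137.686 49.135,135.190 55.373,135.492 65.115,138.592 78.359,144.490.

Run 3: The run is open, so emit a `<polyline>` with points (Y-flipped): 67.040,82.131 64.220,83.890 75.454,81.359 94.998,75.705 117.106,68.101 136.033,59.715 146.033,51.717.

Run 4: The run is open, so emit a `<polyline>` with points (Y-flipped): 40.048,142.254 84.383,124.068.

<svg xmlns="http://www.w3.org/2000/svg" width="167.933mm" height="182.918mm" viewBox="0 0 167.933 182.918">
  <polygon points="98.202,57.865 93.272,39.465 79.802,25.995 61.402,21.065 43.002,25.995 29.532,39.465 24.602,57.865 29.532,76.265 43.002,89.735 61.402,94.665 79.802,89.735 93.272,76.265" fill="none" stroke="#ff0000"/>
  <polyline points="51.438,151.074 47.167,142.981 46.399,137.686 49.135,135.190 55.373,135.492 65.115,138.592 78.359,144.490" fill="none" stroke="#ff0000"/>
  <polyline points="67.040,82.131 64.220,83.890 75.454,81.359 94.998,75.705 117.106,68.101 136.033,59.715 146.033,51.717" fill="none" stroke="#ff0000"/>
  <polyline points="40.048,142.254 84.383,124.068" fill="none" stroke="#ff0000"/>
</svg>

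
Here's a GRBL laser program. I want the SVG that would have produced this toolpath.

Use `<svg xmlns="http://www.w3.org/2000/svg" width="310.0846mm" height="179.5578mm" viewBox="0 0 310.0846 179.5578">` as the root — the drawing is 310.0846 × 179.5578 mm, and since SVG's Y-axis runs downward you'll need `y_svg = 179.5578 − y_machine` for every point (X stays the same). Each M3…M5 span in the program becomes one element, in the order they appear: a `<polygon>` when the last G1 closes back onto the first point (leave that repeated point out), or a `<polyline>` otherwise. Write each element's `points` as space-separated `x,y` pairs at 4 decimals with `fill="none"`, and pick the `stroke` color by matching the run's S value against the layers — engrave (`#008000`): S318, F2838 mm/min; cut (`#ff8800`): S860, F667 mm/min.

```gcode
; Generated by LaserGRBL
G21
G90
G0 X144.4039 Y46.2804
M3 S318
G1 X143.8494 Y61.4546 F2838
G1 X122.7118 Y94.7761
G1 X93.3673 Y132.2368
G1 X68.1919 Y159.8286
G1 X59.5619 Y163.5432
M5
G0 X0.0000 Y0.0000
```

Each laser-on run becomes one SVG element. Flip Y back into SVG space with y_svg = 179.5578 − y_machine. Every run uses S318, so all elements get stroke `#008000` (engrave).

Run 1: The run is open, so emit a `<polyline>` with points (Y-flipped): 144.4039,133.2774 143.8494,118.1032 122.7118,84.7817 93.3673,47.3210 68.1919,19.7292 59.5619,16.0146.

<svg xmlns="http://www.w3.org/2000/svg" width="310.0846mm" height="179.5578mm" viewBox="0 0 310.0846 179.5578">
  <polyline points="144.4039,133.2774 143.8494,118.1032 122.7118,84.7817 93.3673,47.3210 68.1919,19.7292 59.5619,16.0146" fill="none" stroke="#008000"/>
</svg>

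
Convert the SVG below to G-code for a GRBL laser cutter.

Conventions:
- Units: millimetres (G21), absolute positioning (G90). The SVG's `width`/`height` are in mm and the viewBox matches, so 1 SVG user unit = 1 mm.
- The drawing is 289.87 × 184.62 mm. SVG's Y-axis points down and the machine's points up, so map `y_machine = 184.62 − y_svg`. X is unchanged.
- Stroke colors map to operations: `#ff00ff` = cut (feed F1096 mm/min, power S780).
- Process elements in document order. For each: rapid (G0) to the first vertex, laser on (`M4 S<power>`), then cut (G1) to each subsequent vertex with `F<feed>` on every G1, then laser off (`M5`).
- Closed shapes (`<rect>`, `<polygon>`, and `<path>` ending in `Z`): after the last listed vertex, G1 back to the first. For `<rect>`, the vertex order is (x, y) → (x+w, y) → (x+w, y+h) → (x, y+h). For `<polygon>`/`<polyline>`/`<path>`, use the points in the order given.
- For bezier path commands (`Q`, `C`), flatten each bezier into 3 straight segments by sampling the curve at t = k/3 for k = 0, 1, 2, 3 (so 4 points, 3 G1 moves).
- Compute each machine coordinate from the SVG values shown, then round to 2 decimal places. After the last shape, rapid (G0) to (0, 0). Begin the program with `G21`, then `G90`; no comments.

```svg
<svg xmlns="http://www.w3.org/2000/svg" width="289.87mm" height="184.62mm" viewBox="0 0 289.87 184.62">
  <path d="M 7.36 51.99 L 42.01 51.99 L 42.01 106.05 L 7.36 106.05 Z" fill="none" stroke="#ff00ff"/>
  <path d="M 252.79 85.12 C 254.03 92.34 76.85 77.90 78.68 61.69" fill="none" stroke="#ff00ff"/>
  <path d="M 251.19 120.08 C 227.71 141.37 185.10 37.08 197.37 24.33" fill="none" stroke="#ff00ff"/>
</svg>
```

1 u = 1 mm; y_m = 184.62 − y.

[1] `<path>` rectangle, #ff00ff→cut S780 F1096: (7.36,132.63) → (42.01,132.63) → (42.01,78.57) → (7.36,78.57) → (7.36,132.63) (closed)

[2] `<path>` cubic bezier, #ff00ff→cut S780 F1096: (252.79,99.50) → (207.79,98.76) → (123.28,108.05) → (78.68,122.93)

[3] `<path>` cubic bezier, #ff00ff→cut S780 F1096: (251.19,64.54) → (224.07,77.07) → (200.65,125.07) → (197.37,160.29)

G21
G90
G0 X7.36 Y132.63
M4 S780
G1 X42.01 Y132.63 F1096
G1 X42.01 Y78.57 F1096
G1 X7.36 Y78.57 F1096
G1 X7.36 Y132.63 F1096
M5
G0 X252.79 Y99.50
M4 S780
G1 X207.79 Y98.76 F1096
G1 X123.28 Y108.05 F1096
G1 X78.68 Y122.93 F1096
M5
G0 X251.19 Y64.54
M4 S780
G1 X224.07 Y77.07 F1096
G1 X200.65 Y125.07 F1096
G1 X197.37 Y160.29 F1096
M5
G0 X0.00 Y0.00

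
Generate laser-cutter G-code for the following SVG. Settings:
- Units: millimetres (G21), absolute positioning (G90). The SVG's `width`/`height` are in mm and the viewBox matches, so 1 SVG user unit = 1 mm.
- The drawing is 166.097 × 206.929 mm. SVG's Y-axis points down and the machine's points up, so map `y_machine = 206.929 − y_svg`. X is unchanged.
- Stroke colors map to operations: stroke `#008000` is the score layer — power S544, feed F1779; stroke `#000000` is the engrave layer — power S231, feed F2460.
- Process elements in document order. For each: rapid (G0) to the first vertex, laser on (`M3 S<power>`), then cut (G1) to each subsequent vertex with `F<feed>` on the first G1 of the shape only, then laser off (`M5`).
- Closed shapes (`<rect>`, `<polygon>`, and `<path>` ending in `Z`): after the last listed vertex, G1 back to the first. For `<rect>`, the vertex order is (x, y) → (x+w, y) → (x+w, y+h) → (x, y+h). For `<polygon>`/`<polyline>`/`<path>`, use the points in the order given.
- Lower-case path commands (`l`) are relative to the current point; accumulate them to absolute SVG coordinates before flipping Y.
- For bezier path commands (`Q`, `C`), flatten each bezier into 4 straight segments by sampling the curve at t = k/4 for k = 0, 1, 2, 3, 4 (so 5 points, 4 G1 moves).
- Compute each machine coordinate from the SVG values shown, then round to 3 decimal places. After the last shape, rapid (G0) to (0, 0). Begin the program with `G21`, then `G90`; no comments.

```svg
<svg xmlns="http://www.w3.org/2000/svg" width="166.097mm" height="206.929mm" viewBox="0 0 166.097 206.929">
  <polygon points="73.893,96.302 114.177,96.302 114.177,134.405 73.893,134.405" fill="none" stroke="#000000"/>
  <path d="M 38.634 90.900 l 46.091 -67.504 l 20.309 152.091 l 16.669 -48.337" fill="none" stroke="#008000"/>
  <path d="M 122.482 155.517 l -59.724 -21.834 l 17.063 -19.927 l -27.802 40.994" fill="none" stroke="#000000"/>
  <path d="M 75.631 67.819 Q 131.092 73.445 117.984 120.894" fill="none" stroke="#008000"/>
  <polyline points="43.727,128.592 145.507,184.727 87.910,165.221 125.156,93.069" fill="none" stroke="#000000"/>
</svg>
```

1 u = 1 mm; y_m = 206.929 − y.

[1] `<polygon>` rectangle, #000000→engrave S231 F2460: (73.893,110.627) → (114.177,110.627) → (114.177,72.524) → (73.893,72.524) → (73.893,110.627) (closed)

[2] `<path>` open polyline, #008000→score S544 F1779: (38.634,116.029) → (84.725,183.533) → (105.034,31.442) → (121.703,79.779)

[3] `<path>` open polyline, #000000→engrave S231 F2460: (122.482,51.412) → (62.758,73.246) → (79.821,93.173) → (52.019,52.179)

[4] `<path>` quadratic bezier, #008000→score S544 F1779: (75.631,139.110) → (99.076,133.683) → (113.950,123.028) → (120.252,107.146) → (117.984,86.035)

[5] `<polyline>` open polyline, #000000→engrave S231 F2460: (43.727,78.337) → (145.507,22.202) → (87.910,41.708) → (125.156,113.860)

G21
G90
G0 X73.893 Y110.627
M3 S231
G1 X114.177 Y110.627 F2460
G1 X114.177 Y72.524
G1 X73.893 Y72.524
G1 X73.893 Y110.627
M5
G0 X38.634 Y116.029
M3 S544
G1 X84.725 Y183.533 F1779
G1 X105.034 Y31.442
G1 X121.703 Y79.779
M5
G0 X122.482 Y51.412
M3 S231
G1 X62.758 Y73.246 F2460
G1 X79.821 Y93.173
G1 X52.019 Y52.179
M5
G0 X75.631 Y139.110
M3 S544
G1 X99.076 Y133.683 F1779
G1 X113.950 Y123.028
G1 X120.252 Y107.146
G1 X117.984 Y86.035
M5
G0 X43.727 Y78.337
M3 S231
G1 X145.507 Y22.202 F2460
G1 X87.910 Y41.708
G1 X125.156 Y113.860
M5
G0 X0.000 Y0.000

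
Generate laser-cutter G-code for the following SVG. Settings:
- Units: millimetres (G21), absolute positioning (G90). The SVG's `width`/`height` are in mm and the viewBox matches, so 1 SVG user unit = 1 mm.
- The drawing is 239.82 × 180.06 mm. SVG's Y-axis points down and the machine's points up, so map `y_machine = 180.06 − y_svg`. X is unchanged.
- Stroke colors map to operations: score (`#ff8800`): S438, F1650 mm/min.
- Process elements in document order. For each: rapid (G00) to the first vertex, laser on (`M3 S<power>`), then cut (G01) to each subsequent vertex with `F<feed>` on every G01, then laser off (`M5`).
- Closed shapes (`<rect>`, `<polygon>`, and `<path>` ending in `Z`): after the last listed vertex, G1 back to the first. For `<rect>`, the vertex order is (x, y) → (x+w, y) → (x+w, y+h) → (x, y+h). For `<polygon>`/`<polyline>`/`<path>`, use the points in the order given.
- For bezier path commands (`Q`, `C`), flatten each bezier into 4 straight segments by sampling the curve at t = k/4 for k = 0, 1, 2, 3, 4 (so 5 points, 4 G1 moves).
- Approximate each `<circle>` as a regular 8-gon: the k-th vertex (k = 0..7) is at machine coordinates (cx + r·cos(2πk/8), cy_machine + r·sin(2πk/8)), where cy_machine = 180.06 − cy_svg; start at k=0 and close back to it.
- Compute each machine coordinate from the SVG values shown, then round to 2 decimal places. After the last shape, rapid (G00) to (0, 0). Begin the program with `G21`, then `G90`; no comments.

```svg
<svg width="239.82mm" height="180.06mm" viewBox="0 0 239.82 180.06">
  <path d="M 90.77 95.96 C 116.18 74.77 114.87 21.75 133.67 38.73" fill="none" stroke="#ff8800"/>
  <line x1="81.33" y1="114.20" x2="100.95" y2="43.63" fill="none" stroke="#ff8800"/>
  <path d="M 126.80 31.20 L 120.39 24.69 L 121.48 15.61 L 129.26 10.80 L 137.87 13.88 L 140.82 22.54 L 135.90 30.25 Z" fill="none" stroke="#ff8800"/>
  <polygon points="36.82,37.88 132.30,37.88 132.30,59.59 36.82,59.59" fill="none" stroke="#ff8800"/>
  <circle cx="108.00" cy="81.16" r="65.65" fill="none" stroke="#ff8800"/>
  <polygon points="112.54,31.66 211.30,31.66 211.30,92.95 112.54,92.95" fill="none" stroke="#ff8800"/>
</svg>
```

viewBox `0 0 239.82 180.06` with mm width/height → 1 unit = 1 mm. Flip: y_m = 180.06 − y_svg.

**Shape 1** — `<path>` cubic bezier, stroke `#ff8800` → score (S438, F1650). Control points (SVG): P0=(90.77,95.96), P1=(116.18,74.77), P2=(114.87,21.75), P3=(133.67,38.73); sampled at t=k/4. Machine vertices: (90.77,84.10) → (105.55,104.37) → (114.70,127.03) → (122.61,142.53) → (133.67,141.33). Open path.

**Shape 2** — `<line>` line segment, stroke `#ff8800` → score (S438, F1650). Machine vertices: (81.33,65.86) → (100.95,136.43). Open path.

**Shape 3** — `<path>` regular polygon, stroke `#ff8800` → score (S438, F1650). Machine vertices: (126.80,148.86) → (120.39,155.37) → (121.48,164.45) → (129.26,169.26) → (137.87,166.18) → (140.82,157.52) → (135.90,149.81) → (126.80,148.86). Closed: final G1 returns to the first vertex.

**Shape 4** — `<polygon>` rectangle, stroke `#ff8800` → score (S438, F1650). Machine vertices: (36.82,142.18) → (132.30,142.18) → (132.30,120.47) → (36.82,120.47) → (36.82,142.18). Closed: final G1 returns to the first vertex.

**Shape 5** — `<circle>` circle, stroke `#ff8800` → score (S438, F1650). Machine vertices: (173.65,98.90) → (154.42,145.32) → (108.00,164.55) → (61.58,145.32) → (42.35,98.90) → (61.58,52.48) → (108.00,33.25) → (154.42,52.48) → (173.65,98.90). Closed: final G1 returns to the first vertex.

**Shape 6** — `<polygon>` rectangle, stroke `#ff8800` → score (S438, F1650). Machine vertices: (112.54,148.40) → (211.30,148.40) → (211.30,87.11) → (112.54,87.11) → (112.54,148.40). Closed: final G1 returns to the first vertex.

G21
G90
G00 X90.77 Y84.10
M3 S438
G01 X105.55 Y104.37 F1650
G01 X114.70 Y127.03 F1650
G01 X122.61 Y142.53 F1650
G01 X133.67 Y141.33 F1650
M5
G00 X81.33 Y65.86
M3 S438
G01 X100.95 Y136.43 F1650
M5
G00 X126.80 Y148.86
M3 S438
G01 X120.39 Y155.37 F1650
G01 X121.48 Y164.45 F1650
G01 X129.26 Y169.26 F1650
G01 X137.87 Y166.18 F1650
G01 X140.82 Y157.52 F1650
G01 X135.90 Y149.81 F1650
G01 X126.80 Y148.86 F1650
M5
G00 X36.82 Y142.18
M3 S438
G01 X132.30 Y142.18 F1650
G01 X132.30 Y120.47 F1650
G01 X36.82 Y120.47 F1650
G01 X36.82 Y142.18 F1650
M5
G00 X173.65 Y98.90
M3 S438
G01 X154.42 Y145.32 F1650
G01 X108.00 Y164.55 F1650
G01 X61.58 Y145.32 F1650
G01 X42.35 Y98.90 F1650
G01 X61.58 Y52.48 F1650
G01 X108.00 Y33.25 F1650
G01 X154.42 Y52.48 F1650
G01 X173.65 Y98.90 F1650
M5
G00 X112.54 Y148.40
M3 S438
G01 X211.30 Y148.40 F1650
G01 X211.30 Y87.11 F1650
G01 X112.54 Y87.11 F1650
G01 X112.54 Y148.40 F1650
M5
G00 X0.00 Y0.00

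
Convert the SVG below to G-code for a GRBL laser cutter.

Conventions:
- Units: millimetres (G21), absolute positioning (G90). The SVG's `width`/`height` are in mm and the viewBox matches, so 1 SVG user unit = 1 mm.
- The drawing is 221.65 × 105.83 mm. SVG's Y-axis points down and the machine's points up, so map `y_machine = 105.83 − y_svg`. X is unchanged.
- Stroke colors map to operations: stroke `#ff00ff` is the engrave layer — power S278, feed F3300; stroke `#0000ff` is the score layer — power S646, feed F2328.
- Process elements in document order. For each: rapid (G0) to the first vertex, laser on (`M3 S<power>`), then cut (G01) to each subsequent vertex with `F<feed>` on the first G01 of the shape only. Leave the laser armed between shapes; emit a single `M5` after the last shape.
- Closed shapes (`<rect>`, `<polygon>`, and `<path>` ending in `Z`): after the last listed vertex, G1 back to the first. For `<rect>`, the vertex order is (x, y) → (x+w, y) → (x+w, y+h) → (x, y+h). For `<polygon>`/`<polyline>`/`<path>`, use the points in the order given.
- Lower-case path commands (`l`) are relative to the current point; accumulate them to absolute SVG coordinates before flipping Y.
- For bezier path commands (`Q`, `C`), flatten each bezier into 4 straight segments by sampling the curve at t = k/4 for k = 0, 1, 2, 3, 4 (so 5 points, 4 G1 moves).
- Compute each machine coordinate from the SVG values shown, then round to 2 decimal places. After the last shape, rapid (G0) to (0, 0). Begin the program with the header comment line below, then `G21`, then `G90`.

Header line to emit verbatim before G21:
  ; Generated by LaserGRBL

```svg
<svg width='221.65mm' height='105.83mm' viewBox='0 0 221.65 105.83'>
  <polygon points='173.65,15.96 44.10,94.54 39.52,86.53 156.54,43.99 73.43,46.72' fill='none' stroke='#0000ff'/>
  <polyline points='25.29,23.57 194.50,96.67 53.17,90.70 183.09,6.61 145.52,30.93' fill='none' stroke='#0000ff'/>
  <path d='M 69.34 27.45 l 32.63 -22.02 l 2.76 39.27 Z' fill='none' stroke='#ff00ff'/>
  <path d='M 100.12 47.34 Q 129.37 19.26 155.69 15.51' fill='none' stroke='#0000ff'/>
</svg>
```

; Generated by LaserGRBL
G21
G90
G0 X173.65 Y89.87
M3 S646
G01 X44.10 Y11.29 F2328
G01 X39.52 Y19.30
G01 X156.54 Y61.84
G01 X73.43 Y59.11
G01 X173.65 Y89.87
G0 X25.29 Y82.26
M3 S646
G01 X194.50 Y9.16 F2328
G01 X53.17 Y15.13
G01 X183.09 Y99.22
G01 X145.52 Y74.90
G0 X69.34 Y78.38
M3 S278
G01 X101.97 Y100.40 F3300
G01 X104.73 Y61.13
G01 X69.34 Y78.38
G0 X100.12 Y58.49
M3 S646
G01 X114.56 Y71.01 F2328
G01 X128.64 Y80.49
G01 X142.35 Y86.92
G01 X155.69 Y90.32
M5
G0 X0.00 Y0.00

viewBox `0 0 221.65 105.83` with mm width/height → 1 unit = 1 mm. Flip: y_m = 105.83 − y_svg.

**Shape 1** — `<polygon>` closed polygon, stroke `#0000ff` → score (S646, F2328). Machine vertices: (173.65,89.87) → (44.10,11.29) → (39.52,19.30) → (156.54,61.84) → (73.43,59.11) → (173.65,89.87). Closed: final G1 returns to the first vertex.

**Shape 2** — `<polyline>` open polyline, stroke `#0000ff` → score (S646, F2328). Machine vertices: (25.29,82.26) → (194.50,9.16) → (53.17,15.13) → (183.09,99.22) → (145.52,74.90). Open path.

**Shape 3** — `<path>` regular polygon, stroke `#ff00ff` → engrave (S278, F3300). Machine vertices: (69.34,78.38) → (101.97,100.40) → (104.73,61.13) → (69.34,78.38). Closed: final G1 returns to the first vertex.

**Shape 4** — `<path>` quadratic bezier, stroke `#0000ff` → score (S646, F2328). Control points (SVG): P0=(100.12,47.34), P1=(129.37,19.26), P2=(155.69,15.51); sampled at t=k/4. Machine vertices: (100.12,58.49) → (114.56,71.01) → (128.64,80.49) → (142.35,86.92) → (155.69,90.32). Open path.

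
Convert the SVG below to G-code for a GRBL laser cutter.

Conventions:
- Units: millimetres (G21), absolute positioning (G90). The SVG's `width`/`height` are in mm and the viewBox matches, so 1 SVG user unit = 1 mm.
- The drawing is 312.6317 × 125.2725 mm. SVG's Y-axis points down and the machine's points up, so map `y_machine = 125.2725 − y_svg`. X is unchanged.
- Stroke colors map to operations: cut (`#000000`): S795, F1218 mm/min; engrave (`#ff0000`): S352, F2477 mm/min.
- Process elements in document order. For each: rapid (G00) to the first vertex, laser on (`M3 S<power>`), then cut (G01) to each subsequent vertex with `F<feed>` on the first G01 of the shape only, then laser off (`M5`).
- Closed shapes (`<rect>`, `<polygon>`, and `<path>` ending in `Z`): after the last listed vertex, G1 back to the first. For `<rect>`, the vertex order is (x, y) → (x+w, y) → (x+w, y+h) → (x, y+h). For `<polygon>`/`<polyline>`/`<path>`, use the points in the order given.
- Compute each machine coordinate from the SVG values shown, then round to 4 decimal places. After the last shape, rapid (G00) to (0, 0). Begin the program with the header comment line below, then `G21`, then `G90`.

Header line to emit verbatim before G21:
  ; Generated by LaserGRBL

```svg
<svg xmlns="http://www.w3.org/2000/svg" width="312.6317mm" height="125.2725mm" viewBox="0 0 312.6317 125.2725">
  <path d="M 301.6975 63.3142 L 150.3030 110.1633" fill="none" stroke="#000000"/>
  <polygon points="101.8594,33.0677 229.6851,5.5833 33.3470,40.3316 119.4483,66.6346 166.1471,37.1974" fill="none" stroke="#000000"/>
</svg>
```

1 u = 1 mm; y_m = 125.2725 − y.

[1] `<path>` line segment, #000000→cut S795 F1218: (301.6975,61.9583) → (150.3030,15.1092)

[2] `<polygon>` closed polygon, #000000→cut S795 F1218: (101.8594,92.2048) → (229.6851,119.6892) → (33.3470,84.9409) → (119.4483,58.6379) → (166.1471,88.0751) → (101.8594,92.2048) (closed)

; Generated by LaserGRBL
G21
G90
G00 X301.6975 Y61.9583
M3 S795
G01 X150.3030 Y15.1092 F1218
M5
G00 X101.8594 Y92.2048
M3 S795
G01 X229.6851 Y119.6892 F1218
G01 X33.3470 Y84.9409
G01 X119.4483 Y58.6379
G01 X166.1471 Y88.0751
G01 X101.8594 Y92.2048
M5
G00 X0.0000 Y0.0000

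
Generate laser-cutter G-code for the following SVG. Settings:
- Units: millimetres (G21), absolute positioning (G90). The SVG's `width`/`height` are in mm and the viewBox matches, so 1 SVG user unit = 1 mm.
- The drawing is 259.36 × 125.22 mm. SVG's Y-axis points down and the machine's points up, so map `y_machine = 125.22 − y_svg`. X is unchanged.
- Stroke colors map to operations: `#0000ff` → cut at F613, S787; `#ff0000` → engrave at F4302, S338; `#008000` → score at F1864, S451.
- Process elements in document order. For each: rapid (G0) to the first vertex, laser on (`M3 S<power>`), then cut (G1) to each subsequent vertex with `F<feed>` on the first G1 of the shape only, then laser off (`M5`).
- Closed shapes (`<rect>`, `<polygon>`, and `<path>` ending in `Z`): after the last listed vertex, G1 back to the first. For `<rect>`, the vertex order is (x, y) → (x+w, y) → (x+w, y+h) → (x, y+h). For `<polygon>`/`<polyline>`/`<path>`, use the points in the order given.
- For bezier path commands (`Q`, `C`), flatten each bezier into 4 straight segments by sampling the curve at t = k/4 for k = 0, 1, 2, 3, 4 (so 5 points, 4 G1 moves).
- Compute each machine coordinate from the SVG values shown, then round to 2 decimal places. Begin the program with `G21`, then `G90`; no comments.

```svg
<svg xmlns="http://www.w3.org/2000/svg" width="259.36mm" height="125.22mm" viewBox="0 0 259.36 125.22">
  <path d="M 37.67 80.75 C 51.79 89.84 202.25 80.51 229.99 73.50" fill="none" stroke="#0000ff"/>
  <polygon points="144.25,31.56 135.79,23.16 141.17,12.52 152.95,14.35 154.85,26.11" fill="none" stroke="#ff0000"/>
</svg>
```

1 u = 1 mm; y_m = 125.22 − y.

[1] `<path>` cubic bezier, #0000ff→cut S787 F613: (37.67,44.47) → (69.78,40.78) → (128.72,42.06) → (190.22,46.35) → (229.99,51.72)

[2] `<polygon>` regular polygon, #ff0000→engrave S338 F4302: (144.25,93.66) → (135.79,102.06) → (141.17,112.70) → (152.95,110.87) → (154.85,99.11) → (144.25,93.66) (closed)

G21
G90
G0 X37.67 Y44.47
M3 S787
G1 X69.78 Y40.78 F613
G1 X128.72 Y42.06
G1 X190.22 Y46.35
G1 X229.99 Y51.72
M5
G0 X144.25 Y93.66
M3 S338
G1 X135.79 Y102.06 F4302
G1 X141.17 Y112.70
G1 X152.95 Y110.87
G1 X154.85 Y99.11
G1 X144.25 Y93.66
M5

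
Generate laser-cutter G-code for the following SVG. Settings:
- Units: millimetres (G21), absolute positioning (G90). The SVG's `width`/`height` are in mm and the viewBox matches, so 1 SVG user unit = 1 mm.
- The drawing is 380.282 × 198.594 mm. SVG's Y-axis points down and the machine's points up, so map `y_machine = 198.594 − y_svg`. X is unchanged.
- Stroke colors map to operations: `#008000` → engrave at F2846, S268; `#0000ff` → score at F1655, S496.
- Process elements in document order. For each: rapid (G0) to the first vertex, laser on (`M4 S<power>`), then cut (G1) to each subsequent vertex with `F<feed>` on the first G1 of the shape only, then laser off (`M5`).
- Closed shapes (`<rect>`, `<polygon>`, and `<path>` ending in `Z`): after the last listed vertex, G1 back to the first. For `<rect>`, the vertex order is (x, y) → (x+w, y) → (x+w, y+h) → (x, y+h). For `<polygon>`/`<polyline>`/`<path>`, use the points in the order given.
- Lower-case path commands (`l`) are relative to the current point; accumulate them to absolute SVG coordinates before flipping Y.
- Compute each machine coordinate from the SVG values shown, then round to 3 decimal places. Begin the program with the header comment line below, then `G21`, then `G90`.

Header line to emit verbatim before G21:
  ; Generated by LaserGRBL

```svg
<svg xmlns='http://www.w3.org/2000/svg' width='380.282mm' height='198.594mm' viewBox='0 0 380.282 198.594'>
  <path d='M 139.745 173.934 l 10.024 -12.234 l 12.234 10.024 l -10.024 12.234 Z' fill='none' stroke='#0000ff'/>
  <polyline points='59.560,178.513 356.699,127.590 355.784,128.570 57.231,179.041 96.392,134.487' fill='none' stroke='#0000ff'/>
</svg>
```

viewBox `0 0 380.282 198.594` with mm width/height → 1 unit = 1 mm. Flip: y_m = 198.594 − y_svg.

**Shape 1** — `<path>` regular polygon, stroke `#0000ff` → score (S496, F1655). Machine vertices: (139.745,24.660) → (149.769,36.894) → (162.003,26.870) → (151.979,14.636) → (139.745,24.660). Closed: final G1 returns to the first vertex.

**Shape 2** — `<polyline>` open polyline, stroke `#0000ff` → score (S496, F1655). Machine vertices: (59.560,20.081) → (356.699,71.004) → (355.784,70.024) → (57.231,19.553) → (96.392,64.107). Open path.

; Generated by LaserGRBL
G21
G90
G0 X139.745 Y24.660
M4 S496
G1 X149.769 Y36.894 F1655
G1 X162.003 Y26.870
G1 X151.979 Y14.636
G1 X139.745 Y24.660
M5
G0 X59.560 Y20.081
M4 S496
G1 X356.699 Y71.004 F1655
G1 X355.784 Y70.024
G1 X57.231 Y19.553
G1 X96.392 Y64.107
M5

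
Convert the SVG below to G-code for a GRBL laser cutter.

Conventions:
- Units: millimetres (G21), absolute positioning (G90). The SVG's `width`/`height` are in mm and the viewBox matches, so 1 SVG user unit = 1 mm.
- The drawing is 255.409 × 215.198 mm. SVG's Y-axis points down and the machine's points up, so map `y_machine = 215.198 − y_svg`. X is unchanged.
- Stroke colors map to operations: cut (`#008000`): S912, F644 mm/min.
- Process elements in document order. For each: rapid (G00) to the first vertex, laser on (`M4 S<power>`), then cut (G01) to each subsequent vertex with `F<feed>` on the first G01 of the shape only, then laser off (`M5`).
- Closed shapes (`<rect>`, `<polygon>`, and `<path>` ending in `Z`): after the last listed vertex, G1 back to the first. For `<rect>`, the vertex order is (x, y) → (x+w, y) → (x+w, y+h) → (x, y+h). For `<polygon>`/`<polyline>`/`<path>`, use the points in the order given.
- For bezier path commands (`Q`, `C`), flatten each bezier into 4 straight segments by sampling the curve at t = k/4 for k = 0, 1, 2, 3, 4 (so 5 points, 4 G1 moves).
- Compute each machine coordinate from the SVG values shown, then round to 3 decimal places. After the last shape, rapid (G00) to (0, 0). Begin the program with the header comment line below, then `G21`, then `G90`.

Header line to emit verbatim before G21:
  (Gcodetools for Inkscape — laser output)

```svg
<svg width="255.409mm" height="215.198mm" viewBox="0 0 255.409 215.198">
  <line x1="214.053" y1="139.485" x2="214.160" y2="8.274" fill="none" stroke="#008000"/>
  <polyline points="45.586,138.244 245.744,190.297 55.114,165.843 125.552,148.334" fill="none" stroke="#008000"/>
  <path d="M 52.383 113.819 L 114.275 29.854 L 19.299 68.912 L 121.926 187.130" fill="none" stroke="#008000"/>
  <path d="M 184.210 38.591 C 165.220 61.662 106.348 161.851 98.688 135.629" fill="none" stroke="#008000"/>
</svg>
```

(Gcodetools for Inkscape — laser output)
G21
G90
G00 X214.053 Y75.713
M4 S912
G01 X214.160 Y206.924 F644
M5
G00 X45.586 Y76.954
M4 S912
G01 X245.744 Y24.901 F644
G01 X55.114 Y49.355
G01 X125.552 Y66.864
M5
G00 X52.383 Y101.379
M4 S912
G01 X114.275 Y185.344 F644
G01 X19.299 Y146.286
G01 X121.926 Y28.068
M5
G00 X184.210 Y176.607
M4 S912
G01 X163.913 Y148.024 F644
G01 X137.200 Y109.603
G01 X112.612 Y80.424
G01 X98.688 Y79.569
M5
G00 X0.000 Y0.000

1 u = 1 mm; y_m = 215.198 − y.

[1] `<line>` line segment, #008000→cut S912 F644: (214.053,75.713) → (214.160,206.924)

[2] `<polyline>` open polyline, #008000→cut S912 F644: (45.586,76.954) → (245.744,24.901) → (55.114,49.355) → (125.552,66.864)

[3] `<path>` open polyline, #008000→cut S912 F644: (52.383,101.379) → (114.275,185.344) → (19.299,146.286) → (121.926,28.068)

[4] `<path>` cubic bezier, #008000→cut S912 F644: (184.210,176.607) → (163.913,148.024) → (137.200,109.603) → (112.612,80.424) → (98.688,79.569)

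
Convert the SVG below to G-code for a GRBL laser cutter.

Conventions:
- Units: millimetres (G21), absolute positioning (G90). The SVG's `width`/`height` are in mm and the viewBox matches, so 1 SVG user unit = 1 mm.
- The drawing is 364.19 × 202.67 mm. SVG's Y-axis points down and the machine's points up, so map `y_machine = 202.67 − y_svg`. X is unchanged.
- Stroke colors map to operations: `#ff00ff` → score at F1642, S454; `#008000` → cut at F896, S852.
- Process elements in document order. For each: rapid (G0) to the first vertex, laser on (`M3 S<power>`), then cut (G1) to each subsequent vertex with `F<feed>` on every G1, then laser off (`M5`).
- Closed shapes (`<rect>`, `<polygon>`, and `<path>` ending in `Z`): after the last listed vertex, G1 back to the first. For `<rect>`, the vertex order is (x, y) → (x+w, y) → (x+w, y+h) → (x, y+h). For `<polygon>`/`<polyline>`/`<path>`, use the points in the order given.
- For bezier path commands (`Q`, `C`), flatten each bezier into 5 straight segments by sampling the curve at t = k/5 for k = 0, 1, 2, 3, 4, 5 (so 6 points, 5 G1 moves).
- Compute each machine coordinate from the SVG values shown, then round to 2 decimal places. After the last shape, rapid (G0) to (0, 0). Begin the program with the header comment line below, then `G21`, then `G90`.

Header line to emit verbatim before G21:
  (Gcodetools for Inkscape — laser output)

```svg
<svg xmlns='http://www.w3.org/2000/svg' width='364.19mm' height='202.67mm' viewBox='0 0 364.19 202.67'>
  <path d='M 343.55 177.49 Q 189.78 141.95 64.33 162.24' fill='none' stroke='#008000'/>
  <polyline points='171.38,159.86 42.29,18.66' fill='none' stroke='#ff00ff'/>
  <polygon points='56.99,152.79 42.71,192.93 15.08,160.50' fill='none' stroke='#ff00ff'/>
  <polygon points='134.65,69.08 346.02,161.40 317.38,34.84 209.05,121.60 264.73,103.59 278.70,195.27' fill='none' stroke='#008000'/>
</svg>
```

Since the viewBox matches the mm dimensions, user units are millimetres directly. The only transform is the Y-flip y_m = 202.67 − y_svg.

Shape 1 is a quadratic bezier drawn with `<path>`. Its stroke #008000 means cut at S852, F896. After flipping Y the toolpath is (343.55,25.18) → (283.17,37.16) → (225.07,44.68) → (169.22,47.73) → (115.64,46.31) → (64.33,40.43).

Shape 2 is a line segment drawn with `<polyline>`. Its stroke #ff00ff means score at S454, F1642. After flipping Y the toolpath is (171.38,42.81) → (42.29,184.01).

Shape 3 is a regular polygon drawn with `<polygon>`. Its stroke #ff00ff means score at S454, F1642. After flipping Y the toolpath is (56.99,49.88) → (42.71,9.74) → (15.08,42.17) → (56.99,49.88), returning to the start.

Shape 4 is a closed polygon drawn with `<polygon>`. Its stroke #008000 means cut at S852, F896. After flipping Y the toolpath is (134.65,133.59) → (346.02,41.27) → (317.38,167.83) → (209.05,81.07) → (264.73,99.08) → (278.70,7.40) → (134.65,133.59), returning to the start.

(Gcodetools for Inkscape — laser output)
G21
G90
G0 X343.55 Y25.18
M3 S852
G1 X283.17 Y37.16 F896
G1 X225.07 Y44.68 F896
G1 X169.22 Y47.73 F896
G1 X115.64 Y46.31 F896
G1 X64.33 Y40.43 F896
M5
G0 X171.38 Y42.81
M3 S454
G1 X42.29 Y184.01 F1642
M5
G0 X56.99 Y49.88
M3 S454
G1 X42.71 Y9.74 F1642
G1 X15.08 Y42.17 F1642
G1 X56.99 Y49.88 F1642
M5
G0 X134.65 Y133.59
M3 S852
G1 X346.02 Y41.27 F896
G1 X317.38 Y167.83 F896
G1 X209.05 Y81.07 F896
G1 X264.73 Y99.08 F896
G1 X278.70 Y7.40 F896
G1 X134.65 Y133.59 F896
M5
G0 X0.00 Y0.00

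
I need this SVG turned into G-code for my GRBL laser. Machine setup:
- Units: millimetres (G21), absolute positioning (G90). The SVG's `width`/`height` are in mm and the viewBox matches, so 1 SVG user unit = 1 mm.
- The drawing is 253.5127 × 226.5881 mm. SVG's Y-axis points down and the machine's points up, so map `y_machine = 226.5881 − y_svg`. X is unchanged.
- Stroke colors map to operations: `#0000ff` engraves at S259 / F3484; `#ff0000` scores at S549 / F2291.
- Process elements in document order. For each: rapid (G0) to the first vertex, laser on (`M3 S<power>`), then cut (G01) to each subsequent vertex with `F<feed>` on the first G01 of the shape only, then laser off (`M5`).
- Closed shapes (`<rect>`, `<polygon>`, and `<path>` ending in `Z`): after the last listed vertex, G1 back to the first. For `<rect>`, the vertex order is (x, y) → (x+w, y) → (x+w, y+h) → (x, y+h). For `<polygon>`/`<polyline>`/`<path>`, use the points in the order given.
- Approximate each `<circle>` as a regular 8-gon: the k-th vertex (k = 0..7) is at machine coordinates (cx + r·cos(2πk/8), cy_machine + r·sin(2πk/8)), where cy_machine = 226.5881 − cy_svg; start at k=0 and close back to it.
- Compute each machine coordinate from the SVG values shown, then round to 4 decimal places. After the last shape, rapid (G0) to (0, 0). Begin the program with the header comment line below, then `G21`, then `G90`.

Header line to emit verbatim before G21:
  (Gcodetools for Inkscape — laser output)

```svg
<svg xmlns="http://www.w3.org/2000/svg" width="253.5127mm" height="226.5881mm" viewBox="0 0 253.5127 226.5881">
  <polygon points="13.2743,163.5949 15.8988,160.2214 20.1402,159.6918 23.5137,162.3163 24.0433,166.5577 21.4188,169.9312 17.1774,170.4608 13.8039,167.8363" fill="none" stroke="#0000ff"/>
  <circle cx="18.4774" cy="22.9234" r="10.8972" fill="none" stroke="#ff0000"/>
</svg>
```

(Gcodetools for Inkscape — laser output)
G21
G90
G0 X13.2743 Y62.9932
M3 S259
G01 X15.8988 Y66.3667 F3484
G01 X20.1402 Y66.8963
G01 X23.5137 Y64.2718
G01 X24.0433 Y60.0304
G01 X21.4188 Y56.6569
G01 X17.1774 Y56.1273
G01 X13.8039 Y58.7518
G01 X13.2743 Y62.9932
M5
G0 X29.3746 Y203.6647
M3 S549
G01 X26.1829 Y211.3702 F2291
G01 X18.4774 Y214.5619
G01 X10.7719 Y211.3702
G01 X7.5802 Y203.6647
G01 X10.7719 Y195.9592
G01 X18.4774 Y192.7675
G01 X26.1829 Y195.9592
G01 X29.3746 Y203.6647
M5
G0 X0.0000 Y0.0000

viewBox `0 0 253.5127 226.5881` with mm width/height → 1 unit = 1 mm. Flip: y_m = 226.5881 − y_svg.

**Shape 1** — `<polygon>` regular polygon, stroke `#0000ff` → engrave (S259, F3484). Machine vertices: (13.2743,62.9932) → (15.8988,66.3667) → (20.1402,66.8963) → (23.5137,64.2718) → (24.0433,60.0304) → (21.4188,56.6569) → (17.1774,56.1273) → (13.8039,58.7518) → (13.2743,62.9932). Closed: final G1 returns to the first vertex.

**Shape 2** — `<circle>` circle, stroke `#ff0000` → score (S549, F2291). Machine vertices: (29.3746,203.6647) → (26.1829,211.3702) → (18.4774,214.5619) → (10.7719,211.3702) → (7.5802,203.6647) → (10.7719,195.9592) → (18.4774,192.7675) → (26.1829,195.9592) → (29.3746,203.6647). Closed: final G1 returns to the first vertex.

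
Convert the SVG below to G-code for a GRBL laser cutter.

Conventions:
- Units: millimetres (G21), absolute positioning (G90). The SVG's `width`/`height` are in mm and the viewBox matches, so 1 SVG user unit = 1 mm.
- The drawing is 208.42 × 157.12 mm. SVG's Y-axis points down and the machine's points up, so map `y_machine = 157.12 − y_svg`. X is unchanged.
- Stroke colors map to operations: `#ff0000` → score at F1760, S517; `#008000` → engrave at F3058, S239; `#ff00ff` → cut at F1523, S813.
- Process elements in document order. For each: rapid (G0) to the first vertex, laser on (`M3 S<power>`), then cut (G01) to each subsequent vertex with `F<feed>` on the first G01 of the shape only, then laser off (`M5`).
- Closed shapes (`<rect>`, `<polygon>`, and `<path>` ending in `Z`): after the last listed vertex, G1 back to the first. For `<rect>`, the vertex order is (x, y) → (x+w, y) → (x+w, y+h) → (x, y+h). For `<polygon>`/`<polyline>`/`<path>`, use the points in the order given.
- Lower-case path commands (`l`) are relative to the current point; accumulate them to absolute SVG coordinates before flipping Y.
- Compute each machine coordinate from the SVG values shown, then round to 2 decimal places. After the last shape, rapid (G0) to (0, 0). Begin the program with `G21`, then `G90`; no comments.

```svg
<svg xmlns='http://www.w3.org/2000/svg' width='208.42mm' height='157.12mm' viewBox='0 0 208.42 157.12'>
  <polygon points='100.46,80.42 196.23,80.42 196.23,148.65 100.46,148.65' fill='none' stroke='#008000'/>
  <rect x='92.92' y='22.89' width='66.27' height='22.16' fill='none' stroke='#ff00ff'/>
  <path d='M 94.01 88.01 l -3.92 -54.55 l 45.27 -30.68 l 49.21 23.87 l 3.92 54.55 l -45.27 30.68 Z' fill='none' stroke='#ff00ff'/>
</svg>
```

viewBox `0 0 208.42 157.12` with mm width/height → 1 unit = 1 mm. Flip: y_m = 157.12 − y_svg.

**Shape 1** — `<polygon>` rectangle, stroke `#008000` → engrave (S239, F3058). Machine vertices: (100.46,76.70) → (196.23,76.70) → (196.23,8.47) → (100.46,8.47) → (100.46,76.70). Closed: final G1 returns to the first vertex.

**Shape 2** — `<rect>` rectangle, stroke `#ff00ff` → cut (S813, F1523). Machine vertices: (92.92,134.23) → (159.19,134.23) → (159.19,112.07) → (92.92,112.07) → (92.92,134.23). Closed: final G1 returns to the first vertex.

**Shape 3** — `<path>` regular polygon, stroke `#ff00ff` → cut (S813, F1523). Machine vertices: (94.01,69.11) → (90.09,123.66) → (135.36,154.34) → (184.57,130.47) → (188.49,75.92) → (143.22,45.24) → (94.01,69.11). Closed: final G1 returns to the first vertex.

G21
G90
G0 X100.46 Y76.70
M3 S239
G01 X196.23 Y76.70 F3058
G01 X196.23 Y8.47
G01 X100.46 Y8.47
G01 X100.46 Y76.70
M5
G0 X92.92 Y134.23
M3 S813
G01 X159.19 Y134.23 F1523
G01 X159.19 Y112.07
G01 X92.92 Y112.07
G01 X92.92 Y134.23
M5
G0 X94.01 Y69.11
M3 S813
G01 X90.09 Y123.66 F1523
G01 X135.36 Y154.34
G01 X184.57 Y130.47
G01 X188.49 Y75.92
G01 X143.22 Y45.24
G01 X94.01 Y69.11
M5
G0 X0.00 Y0.00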